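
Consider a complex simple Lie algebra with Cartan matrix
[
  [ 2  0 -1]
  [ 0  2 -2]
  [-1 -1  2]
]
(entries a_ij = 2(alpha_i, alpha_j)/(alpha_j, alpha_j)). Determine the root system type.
C_3 (sp(6))

The matrix has rank 3 with 2's on the diagonal. Reading the off-diagonal entries as Dynkin edges (a single edge where a_ij = a_ji = -1; a double or triple edge where a_ij * a_ji = 2 or 3), the diagram is a chain of 3 nodes with a double edge at one end; the terminal node there is the unique long simple root (C_3). One simple-root ordering that puts it in standard form is (alpha_1, alpha_3, alpha_2). So the algebra is type C_3, i.e. sp(6).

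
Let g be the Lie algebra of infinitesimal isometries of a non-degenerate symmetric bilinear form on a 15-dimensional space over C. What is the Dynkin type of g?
B7

This is so(15) with 15 odd, which has dimension 15(15-1)/2 = 105 and rank (15-1)/2 = 7. In the classification of classical Lie algebras, the orthogonal algebra so(2n+1) in an odd number of variables has type B_n; here n = 7, so the Dynkin diagram is a chain of 7 nodes with a double edge at one end; the terminal node there is the unique short simple root (B_7). Hence the type is B_7.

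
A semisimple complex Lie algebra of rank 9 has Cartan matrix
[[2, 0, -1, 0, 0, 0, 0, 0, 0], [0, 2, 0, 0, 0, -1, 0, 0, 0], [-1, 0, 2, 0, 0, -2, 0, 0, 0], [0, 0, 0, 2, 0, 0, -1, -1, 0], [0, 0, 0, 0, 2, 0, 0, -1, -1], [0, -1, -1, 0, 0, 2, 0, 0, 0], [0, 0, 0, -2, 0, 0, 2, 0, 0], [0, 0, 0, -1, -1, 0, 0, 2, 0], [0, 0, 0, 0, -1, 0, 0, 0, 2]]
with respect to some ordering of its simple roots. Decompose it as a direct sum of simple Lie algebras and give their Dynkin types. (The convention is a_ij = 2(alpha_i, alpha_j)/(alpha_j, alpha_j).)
The diagram associated to this matrix has two connected components: the simple roots {alpha_4, alpha_5, alpha_7, alpha_8, alpha_9} form a chain of 5 nodes with a double edge at one end; the terminal node there is the unique long simple root (C_5), and {alpha_1, alpha_2, alpha_3, alpha_6} form a chain of 4 nodes with a double edge between the middle two (F_4). A semisimple Lie algebra decomposes uniquely as the direct sum of simple ideals, one per connected component of its Dynkin diagram, so g ≅ C_5 ⊕ F_4 (dimension 55 + 52 = 107).

C5 ⊕ F4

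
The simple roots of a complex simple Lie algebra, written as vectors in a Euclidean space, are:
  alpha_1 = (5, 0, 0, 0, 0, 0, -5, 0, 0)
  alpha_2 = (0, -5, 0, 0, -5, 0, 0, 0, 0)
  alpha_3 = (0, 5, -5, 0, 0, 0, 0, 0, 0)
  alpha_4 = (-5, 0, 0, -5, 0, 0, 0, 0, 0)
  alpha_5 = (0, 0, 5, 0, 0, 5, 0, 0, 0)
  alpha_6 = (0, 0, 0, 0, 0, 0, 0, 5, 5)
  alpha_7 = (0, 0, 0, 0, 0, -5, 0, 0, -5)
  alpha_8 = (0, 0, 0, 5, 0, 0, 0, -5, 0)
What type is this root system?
Compute the Cartan integers a_ij = 2(alpha_i, alpha_j)/(alpha_j, alpha_j); the resulting 8x8 Cartan matrix is
[[2, 0, 0, -1, 0, 0, 0, 0], [0, 2, -1, 0, 0, 0, 0, 0], [0, -1, 2, 0, -1, 0, 0, 0], [-1, 0, 0, 2, 0, 0, 0, -1], [0, 0, -1, 0, 2, 0, -1, 0], [0, 0, 0, 0, 0, 2, -1, -1], [0, 0, 0, 0, -1, -1, 2, 0], [0, 0, 0, -1, 0, -1, 0, 2]].
All simple roots have the same length, so the diagram is simply laced. The associated Dynkin diagram is a chain of 8 nodes with single edges (A_8), so the type is A_8 (the algebra sl(9)).

A_8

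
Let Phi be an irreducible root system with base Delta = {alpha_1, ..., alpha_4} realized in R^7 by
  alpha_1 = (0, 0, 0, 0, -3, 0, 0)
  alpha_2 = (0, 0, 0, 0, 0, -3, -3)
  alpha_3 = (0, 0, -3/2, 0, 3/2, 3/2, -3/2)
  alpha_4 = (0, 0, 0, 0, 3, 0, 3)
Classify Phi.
Compute the Cartan integers a_ij = 2(alpha_i, alpha_j)/(alpha_j, alpha_j); the resulting 4x4 Cartan matrix is
[[2, 0, -1, -1], [0, 2, 0, -1], [-1, 0, 2, 0], [-2, -1, 0, 2]].
The roots have two lengths (squared-length ratio 2:1); the short ones are alpha_{1,3}. The associated Dynkin diagram is a chain of 4 nodes with a double edge between the middle two (F_4), so the type is F_4.

F_4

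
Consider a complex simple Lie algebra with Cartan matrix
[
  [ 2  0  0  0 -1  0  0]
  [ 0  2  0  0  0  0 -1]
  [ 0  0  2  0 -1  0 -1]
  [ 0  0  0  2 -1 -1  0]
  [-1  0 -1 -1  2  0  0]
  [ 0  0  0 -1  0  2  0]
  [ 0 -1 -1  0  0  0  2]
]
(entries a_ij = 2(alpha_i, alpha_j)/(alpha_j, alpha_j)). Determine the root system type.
type E_7

The matrix has rank 7 with 2's on the diagonal. Reading the off-diagonal entries as Dynkin edges (a single edge where a_ij = a_ji = -1; a double or triple edge where a_ij * a_ji = 2 or 3), the diagram is a chain of 6 nodes with one extra node attached to the third node from one end (E_7). One simple-root ordering that puts it in standard form is (alpha_6, alpha_1, alpha_4, alpha_5, alpha_3, alpha_7, alpha_2). So the algebra is type E_7.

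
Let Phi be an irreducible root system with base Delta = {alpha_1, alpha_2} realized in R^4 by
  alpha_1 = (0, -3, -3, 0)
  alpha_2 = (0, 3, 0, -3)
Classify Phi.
Compute the Cartan integers a_ij = 2(alpha_i, alpha_j)/(alpha_j, alpha_j); the resulting 2x2 Cartan matrix is
[[2, -1], [-1, 2]].
All simple roots have the same length, so the diagram is simply laced. The associated Dynkin diagram is a chain of 2 nodes with single edges (A_2), so the type is A_2 (the algebra sl(3)).

A_2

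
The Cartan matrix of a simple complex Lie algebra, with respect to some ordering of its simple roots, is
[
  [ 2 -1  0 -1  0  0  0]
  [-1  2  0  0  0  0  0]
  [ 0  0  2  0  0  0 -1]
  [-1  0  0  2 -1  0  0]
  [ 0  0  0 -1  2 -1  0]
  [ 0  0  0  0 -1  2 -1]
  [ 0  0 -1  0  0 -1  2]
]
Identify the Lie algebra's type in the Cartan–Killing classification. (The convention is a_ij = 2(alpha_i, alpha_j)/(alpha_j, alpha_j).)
The matrix has rank 7 with 2's on the diagonal. Reading the off-diagonal entries as Dynkin edges (a single edge where a_ij = a_ji = -1; a double or triple edge where a_ij * a_ji = 2 or 3), the diagram is a chain of 7 nodes with single edges (A_7). One simple-root ordering that puts it in standard form is (alpha_2, alpha_1, alpha_4, alpha_5, alpha_6, alpha_7, alpha_3). So the algebra is type A_7, i.e. sl(8).

A7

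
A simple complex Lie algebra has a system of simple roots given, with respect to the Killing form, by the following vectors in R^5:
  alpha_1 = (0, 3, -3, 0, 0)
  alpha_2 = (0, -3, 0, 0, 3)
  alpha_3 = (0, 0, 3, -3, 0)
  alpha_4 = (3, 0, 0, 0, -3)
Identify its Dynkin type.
A_4

Compute the Cartan integers a_ij = 2(alpha_i, alpha_j)/(alpha_j, alpha_j); the resulting 4x4 Cartan matrix is
[[2, -1, -1, 0], [-1, 2, 0, -1], [-1, 0, 2, 0], [0, -1, 0, 2]].
All simple roots have the same length, so the diagram is simply laced. The associated Dynkin diagram is a chain of 4 nodes with single edges (A_4), so the type is A_4 (the algebra sl(5)).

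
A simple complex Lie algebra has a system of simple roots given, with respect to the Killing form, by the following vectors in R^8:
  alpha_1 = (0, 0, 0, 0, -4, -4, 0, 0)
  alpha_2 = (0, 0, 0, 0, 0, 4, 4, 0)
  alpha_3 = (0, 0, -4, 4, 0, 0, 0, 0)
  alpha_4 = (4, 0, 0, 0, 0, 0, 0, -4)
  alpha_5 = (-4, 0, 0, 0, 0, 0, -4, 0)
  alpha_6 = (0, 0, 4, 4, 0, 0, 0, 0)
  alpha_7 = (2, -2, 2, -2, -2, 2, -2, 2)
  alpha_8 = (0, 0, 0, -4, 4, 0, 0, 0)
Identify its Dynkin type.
Compute the Cartan integers a_ij = 2(alpha_i, alpha_j)/(alpha_j, alpha_j); the resulting 8x8 Cartan matrix is
[[2, -1, 0, 0, 0, 0, 0, -1], [-1, 2, 0, 0, -1, 0, 0, 0], [0, 0, 2, 0, 0, 0, -1, -1], [0, 0, 0, 2, -1, 0, 0, 0], [0, -1, 0, -1, 2, 0, 0, 0], [0, 0, 0, 0, 0, 2, 0, -1], [0, 0, -1, 0, 0, 0, 2, 0], [-1, 0, -1, 0, 0, -1, 0, 2]].
All simple roots have the same length, so the diagram is simply laced. The associated Dynkin diagram is a chain of 7 nodes with one extra node attached to the third node from one end (E_8), so the type is E_8.

E_8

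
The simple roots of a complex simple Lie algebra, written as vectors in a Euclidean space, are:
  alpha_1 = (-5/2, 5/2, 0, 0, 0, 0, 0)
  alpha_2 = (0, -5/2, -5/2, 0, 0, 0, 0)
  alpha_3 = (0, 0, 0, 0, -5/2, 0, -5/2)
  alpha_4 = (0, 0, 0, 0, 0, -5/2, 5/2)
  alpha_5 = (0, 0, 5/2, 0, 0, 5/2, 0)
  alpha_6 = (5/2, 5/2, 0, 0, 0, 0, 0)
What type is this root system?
D6

Compute the Cartan integers a_ij = 2(alpha_i, alpha_j)/(alpha_j, alpha_j); the resulting 6x6 Cartan matrix is
[[2, -1, 0, 0, 0, 0], [-1, 2, 0, 0, -1, -1], [0, 0, 2, -1, 0, 0], [0, 0, -1, 2, -1, 0], [0, -1, 0, -1, 2, 0], [0, -1, 0, 0, 0, 2]].
All simple roots have the same length, so the diagram is simply laced. The associated Dynkin diagram is a chain of 4 nodes with a fork of two nodes at one end (D_6), so the type is D_6 (the algebra so(12)).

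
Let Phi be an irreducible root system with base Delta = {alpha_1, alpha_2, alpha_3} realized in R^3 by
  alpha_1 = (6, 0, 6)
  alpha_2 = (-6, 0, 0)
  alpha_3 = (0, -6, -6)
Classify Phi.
Compute the Cartan integers a_ij = 2(alpha_i, alpha_j)/(alpha_j, alpha_j); the resulting 3x3 Cartan matrix is
[[2, -2, -1], [-1, 2, 0], [-1, 0, 2]].
The roots have two lengths (squared-length ratio 2:1); the short ones are alpha_{2}. The associated Dynkin diagram is a chain of 3 nodes with a double edge at one end; the terminal node there is the unique short simple root (B_3), so the type is B_3 (the algebra so(7)).

type B_3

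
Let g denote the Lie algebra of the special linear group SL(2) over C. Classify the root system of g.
A_1 (sl(2))

This is sl(2), which has dimension 2^2 - 1 = 3 and rank 2 - 1 = 1 (a Cartan subalgebra is the diagonal traceless matrices). In the classification of classical Lie algebras, the special linear algebra sl(n+1) has type A_n; here n = 1, so the Dynkin diagram is a chain of 1 nodes with single edges (A_1). Hence the type is A_1.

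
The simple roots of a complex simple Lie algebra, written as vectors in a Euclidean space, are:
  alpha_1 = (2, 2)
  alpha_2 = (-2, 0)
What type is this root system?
B2

Compute the Cartan integers a_ij = 2(alpha_i, alpha_j)/(alpha_j, alpha_j); the resulting 2x2 Cartan matrix is
[[2, -2], [-1, 2]].
The roots have two lengths (squared-length ratio 2:1); the short ones are alpha_{2}. The associated Dynkin diagram is a chain of 2 nodes with a double edge at one end; the terminal node there is the unique short simple root (B_2), so the type is B_2 (the algebra so(5)).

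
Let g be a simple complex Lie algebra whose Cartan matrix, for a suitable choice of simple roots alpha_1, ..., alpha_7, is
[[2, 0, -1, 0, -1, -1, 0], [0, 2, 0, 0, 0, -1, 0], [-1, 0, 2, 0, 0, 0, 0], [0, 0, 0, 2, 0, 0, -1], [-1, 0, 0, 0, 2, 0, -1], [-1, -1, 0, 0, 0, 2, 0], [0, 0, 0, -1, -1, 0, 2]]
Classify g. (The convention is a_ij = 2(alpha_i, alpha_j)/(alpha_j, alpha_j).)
type E_7

The matrix has rank 7 with 2's on the diagonal. Reading the off-diagonal entries as Dynkin edges (a single edge where a_ij = a_ji = -1; a double or triple edge where a_ij * a_ji = 2 or 3), the diagram is a chain of 6 nodes with one extra node attached to the third node from one end (E_7). One simple-root ordering that puts it in standard form is (alpha_2, alpha_3, alpha_6, alpha_1, alpha_5, alpha_7, alpha_4). So the algebra is type E_7.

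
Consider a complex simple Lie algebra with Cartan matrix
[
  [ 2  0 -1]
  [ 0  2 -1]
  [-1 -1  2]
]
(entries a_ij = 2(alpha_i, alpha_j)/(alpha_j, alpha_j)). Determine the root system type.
A_3

The matrix has rank 3 with 2's on the diagonal. Reading the off-diagonal entries as Dynkin edges (a single edge where a_ij = a_ji = -1; a double or triple edge where a_ij * a_ji = 2 or 3), the diagram is a chain of 3 nodes with single edges (A_3). One simple-root ordering that puts it in standard form is (alpha_1, alpha_3, alpha_2). So the algebra is type A_3, i.e. sl(4).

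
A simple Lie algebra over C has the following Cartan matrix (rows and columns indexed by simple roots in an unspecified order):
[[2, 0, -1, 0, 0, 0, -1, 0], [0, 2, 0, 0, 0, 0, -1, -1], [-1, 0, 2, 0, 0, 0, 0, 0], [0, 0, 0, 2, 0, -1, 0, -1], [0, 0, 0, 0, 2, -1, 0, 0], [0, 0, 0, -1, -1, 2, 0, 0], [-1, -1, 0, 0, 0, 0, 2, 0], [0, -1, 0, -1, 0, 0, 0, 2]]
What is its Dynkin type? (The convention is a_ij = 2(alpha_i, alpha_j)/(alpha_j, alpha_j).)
The matrix has rank 8 with 2's on the diagonal. Reading the off-diagonal entries as Dynkin edges (a single edge where a_ij = a_ji = -1; a double or triple edge where a_ij * a_ji = 2 or 3), the diagram is a chain of 8 nodes with single edges (A_8). One simple-root ordering that puts it in standard form is (alpha_3, alpha_1, alpha_7, alpha_2, alpha_8, alpha_4, alpha_6, alpha_5). So the algebra is type A_8, i.e. sl(9).

A8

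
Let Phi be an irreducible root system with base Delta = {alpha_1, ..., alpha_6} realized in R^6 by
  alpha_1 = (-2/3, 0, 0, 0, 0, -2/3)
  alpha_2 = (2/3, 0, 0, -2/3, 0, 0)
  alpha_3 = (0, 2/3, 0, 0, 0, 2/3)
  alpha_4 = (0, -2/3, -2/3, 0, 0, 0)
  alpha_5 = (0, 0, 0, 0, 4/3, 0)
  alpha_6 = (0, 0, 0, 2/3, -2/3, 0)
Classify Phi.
C_6 (sp(12))

Compute the Cartan integers a_ij = 2(alpha_i, alpha_j)/(alpha_j, alpha_j); the resulting 6x6 Cartan matrix is
[[2, -1, -1, 0, 0, 0], [-1, 2, 0, 0, 0, -1], [-1, 0, 2, -1, 0, 0], [0, 0, -1, 2, 0, 0], [0, 0, 0, 0, 2, -2], [0, -1, 0, 0, -1, 2]].
The roots have two lengths (squared-length ratio 2:1); the short ones are alpha_{1,2,3,4,6}. The associated Dynkin diagram is a chain of 6 nodes with a double edge at one end; the terminal node there is the unique long simple root (C_6), so the type is C_6 (the algebra sp(12)).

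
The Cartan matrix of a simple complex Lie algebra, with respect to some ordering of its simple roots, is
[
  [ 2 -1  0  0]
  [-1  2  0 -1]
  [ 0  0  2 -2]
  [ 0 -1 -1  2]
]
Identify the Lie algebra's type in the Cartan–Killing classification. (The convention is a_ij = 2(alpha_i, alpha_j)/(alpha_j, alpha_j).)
C_4 (sp(8))

The matrix has rank 4 with 2's on the diagonal. Reading the off-diagonal entries as Dynkin edges (a single edge where a_ij = a_ji = -1; a double or triple edge where a_ij * a_ji = 2 or 3), the diagram is a chain of 4 nodes with a double edge at one end; the terminal node there is the unique long simple root (C_4). One simple-root ordering that puts it in standard form is (alpha_1, alpha_2, alpha_4, alpha_3). So the algebra is type C_4, i.e. sp(8).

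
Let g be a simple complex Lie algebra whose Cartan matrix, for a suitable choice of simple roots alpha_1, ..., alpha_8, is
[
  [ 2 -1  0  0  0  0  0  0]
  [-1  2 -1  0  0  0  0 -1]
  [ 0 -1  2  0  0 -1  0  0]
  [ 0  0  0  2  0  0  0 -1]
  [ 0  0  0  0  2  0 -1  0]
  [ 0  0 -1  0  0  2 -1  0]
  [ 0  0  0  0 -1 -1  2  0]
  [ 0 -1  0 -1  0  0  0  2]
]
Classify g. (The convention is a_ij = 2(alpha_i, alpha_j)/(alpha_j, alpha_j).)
The matrix has rank 8 with 2's on the diagonal. Reading the off-diagonal entries as Dynkin edges (a single edge where a_ij = a_ji = -1; a double or triple edge where a_ij * a_ji = 2 or 3), the diagram is a chain of 7 nodes with one extra node attached to the third node from one end (E_8). One simple-root ordering that puts it in standard form is (alpha_4, alpha_1, alpha_8, alpha_2, alpha_3, alpha_6, alpha_7, alpha_5). So the algebra is type E_8.

E_8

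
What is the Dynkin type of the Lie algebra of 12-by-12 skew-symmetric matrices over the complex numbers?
D_6 (so(12))

This is so(12) with 12 even, which has dimension 12(12-1)/2 = 66 and rank 12/2 = 6. In the classification of classical Lie algebras, the orthogonal algebra so(2n) in an even number of variables has type D_n; here n = 6, so the Dynkin diagram is a chain of 4 nodes with a fork of two nodes at one end (D_6). Hence the type is D_6.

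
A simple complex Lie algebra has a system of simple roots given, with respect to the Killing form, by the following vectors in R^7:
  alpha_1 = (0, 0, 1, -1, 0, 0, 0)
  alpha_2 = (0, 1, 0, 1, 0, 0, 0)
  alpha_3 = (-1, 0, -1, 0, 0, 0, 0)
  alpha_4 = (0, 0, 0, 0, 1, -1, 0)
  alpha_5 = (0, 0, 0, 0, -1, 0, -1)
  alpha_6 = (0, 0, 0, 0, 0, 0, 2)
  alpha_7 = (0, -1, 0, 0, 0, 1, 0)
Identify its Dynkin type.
C_7

Compute the Cartan integers a_ij = 2(alpha_i, alpha_j)/(alpha_j, alpha_j); the resulting 7x7 Cartan matrix is
[[2, -1, -1, 0, 0, 0, 0], [-1, 2, 0, 0, 0, 0, -1], [-1, 0, 2, 0, 0, 0, 0], [0, 0, 0, 2, -1, 0, -1], [0, 0, 0, -1, 2, -1, 0], [0, 0, 0, 0, -2, 2, 0], [0, -1, 0, -1, 0, 0, 2]].
The roots have two lengths (squared-length ratio 2:1); the short ones are alpha_{1,2,3,4,5,7}. The associated Dynkin diagram is a chain of 7 nodes with a double edge at one end; the terminal node there is the unique long simple root (C_7), so the type is C_7 (the algebra sp(14)).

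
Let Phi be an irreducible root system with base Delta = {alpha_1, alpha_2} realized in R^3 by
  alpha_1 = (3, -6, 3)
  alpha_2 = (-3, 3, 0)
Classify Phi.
Compute the Cartan integers a_ij = 2(alpha_i, alpha_j)/(alpha_j, alpha_j); the resulting 2x2 Cartan matrix is
[[2, -3], [-1, 2]].
The roots have two lengths (squared-length ratio 3:1); the short ones are alpha_{2}. The associated Dynkin diagram is two nodes joined by a triple edge (G_2), so the type is G_2.

type G_2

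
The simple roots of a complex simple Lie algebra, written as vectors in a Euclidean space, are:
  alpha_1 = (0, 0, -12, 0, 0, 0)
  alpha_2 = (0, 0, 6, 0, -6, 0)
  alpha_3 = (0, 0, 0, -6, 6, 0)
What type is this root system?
C_3 (sp(6))

Compute the Cartan integers a_ij = 2(alpha_i, alpha_j)/(alpha_j, alpha_j); the resulting 3x3 Cartan matrix is
[[2, -2, 0], [-1, 2, -1], [0, -1, 2]].
The roots have two lengths (squared-length ratio 2:1); the short ones are alpha_{2,3}. The associated Dynkin diagram is a chain of 3 nodes with a double edge at one end; the terminal node there is the unique long simple root (C_3), so the type is C_3 (the algebra sp(6)).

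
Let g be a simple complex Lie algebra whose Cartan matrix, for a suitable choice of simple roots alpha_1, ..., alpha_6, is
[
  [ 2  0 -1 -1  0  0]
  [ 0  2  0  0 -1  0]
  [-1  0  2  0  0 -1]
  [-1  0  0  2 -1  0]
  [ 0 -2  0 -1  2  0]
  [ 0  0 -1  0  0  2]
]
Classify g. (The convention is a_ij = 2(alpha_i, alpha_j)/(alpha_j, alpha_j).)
The matrix has rank 6 with 2's on the diagonal. Reading the off-diagonal entries as Dynkin edges (a single edge where a_ij = a_ji = -1; a double or triple edge where a_ij * a_ji = 2 or 3), the diagram is a chain of 6 nodes with a double edge at one end; the terminal node there is the unique short simple root (B_6). One simple-root ordering that puts it in standard form is (alpha_6, alpha_3, alpha_1, alpha_4, alpha_5, alpha_2). So the algebra is type B_6, i.e. so(13).

B_6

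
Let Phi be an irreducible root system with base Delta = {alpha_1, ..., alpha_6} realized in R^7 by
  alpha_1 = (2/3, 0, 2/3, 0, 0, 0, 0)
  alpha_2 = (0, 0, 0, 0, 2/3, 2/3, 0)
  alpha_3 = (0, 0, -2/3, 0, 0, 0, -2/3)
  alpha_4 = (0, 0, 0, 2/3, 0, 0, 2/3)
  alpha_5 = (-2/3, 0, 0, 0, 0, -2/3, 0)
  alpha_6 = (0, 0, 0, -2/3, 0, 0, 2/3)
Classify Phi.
type D_6

Compute the Cartan integers a_ij = 2(alpha_i, alpha_j)/(alpha_j, alpha_j); the resulting 6x6 Cartan matrix is
[[2, 0, -1, 0, -1, 0], [0, 2, 0, 0, -1, 0], [-1, 0, 2, -1, 0, -1], [0, 0, -1, 2, 0, 0], [-1, -1, 0, 0, 2, 0], [0, 0, -1, 0, 0, 2]].
All simple roots have the same length, so the diagram is simply laced. The associated Dynkin diagram is a chain of 4 nodes with a fork of two nodes at one end (D_6), so the type is D_6 (the algebra so(12)).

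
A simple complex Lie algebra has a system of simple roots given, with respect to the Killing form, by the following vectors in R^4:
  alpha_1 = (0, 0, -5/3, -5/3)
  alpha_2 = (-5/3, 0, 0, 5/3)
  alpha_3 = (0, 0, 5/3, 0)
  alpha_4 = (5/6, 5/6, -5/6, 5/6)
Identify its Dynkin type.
Compute the Cartan integers a_ij = 2(alpha_i, alpha_j)/(alpha_j, alpha_j); the resulting 4x4 Cartan matrix is
[[2, -1, -2, 0], [-1, 2, 0, 0], [-1, 0, 2, -1], [0, 0, -1, 2]].
The roots have two lengths (squared-length ratio 2:1); the short ones are alpha_{3,4}. The associated Dynkin diagram is a chain of 4 nodes with a double edge between the middle two (F_4), so the type is F_4.

F_4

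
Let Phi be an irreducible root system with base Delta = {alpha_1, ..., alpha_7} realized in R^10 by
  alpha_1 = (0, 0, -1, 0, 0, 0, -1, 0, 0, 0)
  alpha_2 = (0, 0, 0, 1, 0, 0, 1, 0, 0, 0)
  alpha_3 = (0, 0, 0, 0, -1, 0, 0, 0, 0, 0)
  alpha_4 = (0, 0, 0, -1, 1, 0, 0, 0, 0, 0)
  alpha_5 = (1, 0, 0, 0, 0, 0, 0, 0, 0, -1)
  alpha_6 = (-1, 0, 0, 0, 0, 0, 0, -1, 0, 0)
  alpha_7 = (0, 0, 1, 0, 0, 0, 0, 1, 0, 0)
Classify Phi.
B_7

Compute the Cartan integers a_ij = 2(alpha_i, alpha_j)/(alpha_j, alpha_j); the resulting 7x7 Cartan matrix is
[[2, -1, 0, 0, 0, 0, -1], [-1, 2, 0, -1, 0, 0, 0], [0, 0, 2, -1, 0, 0, 0], [0, -1, -2, 2, 0, 0, 0], [0, 0, 0, 0, 2, -1, 0], [0, 0, 0, 0, -1, 2, -1], [-1, 0, 0, 0, 0, -1, 2]].
The roots have two lengths (squared-length ratio 2:1); the short ones are alpha_{3}. The associated Dynkin diagram is a chain of 7 nodes with a double edge at one end; the terminal node there is the unique short simple root (B_7), so the type is B_7 (the algebra so(15)).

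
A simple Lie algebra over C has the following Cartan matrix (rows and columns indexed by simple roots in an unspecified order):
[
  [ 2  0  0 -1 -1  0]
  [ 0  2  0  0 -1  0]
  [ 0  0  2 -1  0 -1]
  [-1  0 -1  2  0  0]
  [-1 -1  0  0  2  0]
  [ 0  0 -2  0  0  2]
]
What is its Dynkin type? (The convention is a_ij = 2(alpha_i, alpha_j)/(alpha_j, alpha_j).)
type C_6

The matrix has rank 6 with 2's on the diagonal. Reading the off-diagonal entries as Dynkin edges (a single edge where a_ij = a_ji = -1; a double or triple edge where a_ij * a_ji = 2 or 3), the diagram is a chain of 6 nodes with a double edge at one end; the terminal node there is the unique long simple root (C_6). One simple-root ordering that puts it in standard form is (alpha_2, alpha_5, alpha_1, alpha_4, alpha_3, alpha_6). So the algebra is type C_6, i.e. sp(12).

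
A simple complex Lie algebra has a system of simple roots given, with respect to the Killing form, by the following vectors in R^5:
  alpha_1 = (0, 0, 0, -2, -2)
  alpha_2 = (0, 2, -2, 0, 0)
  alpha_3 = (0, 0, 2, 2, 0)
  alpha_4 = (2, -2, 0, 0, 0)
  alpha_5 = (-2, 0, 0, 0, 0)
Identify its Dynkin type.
Compute the Cartan integers a_ij = 2(alpha_i, alpha_j)/(alpha_j, alpha_j); the resulting 5x5 Cartan matrix is
[[2, 0, -1, 0, 0], [0, 2, -1, -1, 0], [-1, -1, 2, 0, 0], [0, -1, 0, 2, -2], [0, 0, 0, -1, 2]].
The roots have two lengths (squared-length ratio 2:1); the short ones are alpha_{5}. The associated Dynkin diagram is a chain of 5 nodes with a double edge at one end; the terminal node there is the unique short simple root (B_5), so the type is B_5 (the algebra so(11)).

type B_5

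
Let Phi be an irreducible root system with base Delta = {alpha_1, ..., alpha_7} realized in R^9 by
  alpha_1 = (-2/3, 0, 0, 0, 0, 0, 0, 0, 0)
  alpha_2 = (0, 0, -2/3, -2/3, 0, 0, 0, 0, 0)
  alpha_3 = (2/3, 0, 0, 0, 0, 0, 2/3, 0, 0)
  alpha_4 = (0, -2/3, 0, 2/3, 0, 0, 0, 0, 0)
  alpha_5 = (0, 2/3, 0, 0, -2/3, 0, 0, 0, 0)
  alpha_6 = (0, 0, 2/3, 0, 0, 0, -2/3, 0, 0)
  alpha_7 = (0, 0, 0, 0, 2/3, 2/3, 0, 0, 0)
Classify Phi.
B_7 (so(15))

Compute the Cartan integers a_ij = 2(alpha_i, alpha_j)/(alpha_j, alpha_j); the resulting 7x7 Cartan matrix is
[[2, 0, -1, 0, 0, 0, 0], [0, 2, 0, -1, 0, -1, 0], [-2, 0, 2, 0, 0, -1, 0], [0, -1, 0, 2, -1, 0, 0], [0, 0, 0, -1, 2, 0, -1], [0, -1, -1, 0, 0, 2, 0], [0, 0, 0, 0, -1, 0, 2]].
The roots have two lengths (squared-length ratio 2:1); the short ones are alpha_{1}. The associated Dynkin diagram is a chain of 7 nodes with a double edge at one end; the terminal node there is the unique short simple root (B_7), so the type is B_7 (the algebra so(15)).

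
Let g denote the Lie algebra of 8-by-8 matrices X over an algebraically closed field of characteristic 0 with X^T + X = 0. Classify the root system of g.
This is so(8) with 8 even, which has dimension 8(8-1)/2 = 28 and rank 8/2 = 4. In the classification of classical Lie algebras, the orthogonal algebra so(2n) in an even number of variables has type D_n; here n = 4, so the Dynkin diagram is a chain of 2 nodes with a fork of two nodes at one end (D_4). Hence the type is D_4.

type D_4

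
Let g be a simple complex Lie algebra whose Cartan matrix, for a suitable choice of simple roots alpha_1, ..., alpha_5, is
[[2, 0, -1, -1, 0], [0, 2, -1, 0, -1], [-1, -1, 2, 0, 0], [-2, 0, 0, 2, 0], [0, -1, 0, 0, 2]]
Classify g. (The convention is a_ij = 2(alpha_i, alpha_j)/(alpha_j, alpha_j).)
The matrix has rank 5 with 2's on the diagonal. Reading the off-diagonal entries as Dynkin edges (a single edge where a_ij = a_ji = -1; a double or triple edge where a_ij * a_ji = 2 or 3), the diagram is a chain of 5 nodes with a double edge at one end; the terminal node there is the unique long simple root (C_5). One simple-root ordering that puts it in standard form is (alpha_5, alpha_2, alpha_3, alpha_1, alpha_4). So the algebra is type C_5, i.e. sp(10).

C5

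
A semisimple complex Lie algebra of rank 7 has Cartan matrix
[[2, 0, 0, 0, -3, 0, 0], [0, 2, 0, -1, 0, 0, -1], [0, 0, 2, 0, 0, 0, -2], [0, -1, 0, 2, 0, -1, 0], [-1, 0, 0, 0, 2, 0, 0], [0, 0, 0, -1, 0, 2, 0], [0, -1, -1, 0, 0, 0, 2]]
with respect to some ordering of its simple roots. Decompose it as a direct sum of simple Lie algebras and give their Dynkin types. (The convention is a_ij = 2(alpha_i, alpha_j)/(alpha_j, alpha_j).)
C5 ⊕ G2

The diagram associated to this matrix has two connected components: the simple roots {alpha_2, alpha_3, alpha_4, alpha_6, alpha_7} form a chain of 5 nodes with a double edge at one end; the terminal node there is the unique long simple root (C_5), and {alpha_1, alpha_5} form two nodes joined by a triple edge (G_2). A semisimple Lie algebra decomposes uniquely as the direct sum of simple ideals, one per connected component of its Dynkin diagram, so g ≅ C_5 ⊕ G_2 (dimension 55 + 14 = 69).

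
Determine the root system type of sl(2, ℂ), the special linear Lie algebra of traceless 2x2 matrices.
type A_1

This is sl(2), which has dimension 2^2 - 1 = 3 and rank 2 - 1 = 1 (a Cartan subalgebra is the diagonal traceless matrices). In the classification of classical Lie algebras, the special linear algebra sl(n+1) has type A_n; here n = 1, so the Dynkin diagram is a chain of 1 nodes with single edges (A_1). Hence the type is A_1.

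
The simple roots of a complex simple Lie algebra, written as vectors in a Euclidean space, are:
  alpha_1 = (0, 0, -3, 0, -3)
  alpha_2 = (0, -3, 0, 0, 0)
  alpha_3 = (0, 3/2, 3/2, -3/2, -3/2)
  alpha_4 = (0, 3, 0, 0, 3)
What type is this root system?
Compute the Cartan integers a_ij = 2(alpha_i, alpha_j)/(alpha_j, alpha_j); the resulting 4x4 Cartan matrix is
[[2, 0, 0, -1], [0, 2, -1, -1], [0, -1, 2, 0], [-1, -2, 0, 2]].
The roots have two lengths (squared-length ratio 2:1); the short ones are alpha_{2,3}. The associated Dynkin diagram is a chain of 4 nodes with a double edge between the middle two (F_4), so the type is F_4.

F_4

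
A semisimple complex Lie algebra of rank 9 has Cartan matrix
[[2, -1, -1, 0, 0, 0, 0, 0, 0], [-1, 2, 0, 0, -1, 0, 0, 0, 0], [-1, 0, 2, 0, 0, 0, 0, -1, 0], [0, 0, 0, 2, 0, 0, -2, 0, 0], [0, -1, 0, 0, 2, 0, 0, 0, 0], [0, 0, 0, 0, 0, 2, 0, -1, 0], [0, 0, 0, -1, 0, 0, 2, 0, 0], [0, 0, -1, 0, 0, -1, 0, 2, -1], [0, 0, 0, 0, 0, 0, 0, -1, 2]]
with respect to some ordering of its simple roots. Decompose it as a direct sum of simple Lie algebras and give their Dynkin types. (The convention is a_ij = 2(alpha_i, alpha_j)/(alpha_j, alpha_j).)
The diagram associated to this matrix has two connected components: the simple roots {alpha_4, alpha_7} form a chain of 2 nodes with a double edge at one end; the terminal node there is the unique short simple root (B_2), and {alpha_1, alpha_2, alpha_3, alpha_5, alpha_6, alpha_8, alpha_9} form a chain of 5 nodes with a fork of two nodes at one end (D_7). A semisimple Lie algebra decomposes uniquely as the direct sum of simple ideals, one per connected component of its Dynkin diagram, so g ≅ B_2 ⊕ D_7 (dimension 10 + 91 = 101).

B2 + D7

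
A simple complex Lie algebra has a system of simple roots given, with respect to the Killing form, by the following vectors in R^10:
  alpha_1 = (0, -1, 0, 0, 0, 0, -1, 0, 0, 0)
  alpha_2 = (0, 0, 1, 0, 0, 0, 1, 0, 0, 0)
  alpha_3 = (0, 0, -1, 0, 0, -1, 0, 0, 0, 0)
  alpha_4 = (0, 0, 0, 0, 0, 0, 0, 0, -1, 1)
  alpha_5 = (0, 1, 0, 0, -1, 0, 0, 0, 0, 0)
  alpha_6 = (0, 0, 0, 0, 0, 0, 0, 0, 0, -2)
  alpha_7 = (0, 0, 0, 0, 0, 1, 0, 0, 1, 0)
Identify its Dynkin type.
Compute the Cartan integers a_ij = 2(alpha_i, alpha_j)/(alpha_j, alpha_j); the resulting 7x7 Cartan matrix is
[[2, -1, 0, 0, -1, 0, 0], [-1, 2, -1, 0, 0, 0, 0], [0, -1, 2, 0, 0, 0, -1], [0, 0, 0, 2, 0, -1, -1], [-1, 0, 0, 0, 2, 0, 0], [0, 0, 0, -2, 0, 2, 0], [0, 0, -1, -1, 0, 0, 2]].
The roots have two lengths (squared-length ratio 2:1); the short ones are alpha_{1,2,3,4,5,7}. The associated Dynkin diagram is a chain of 7 nodes with a double edge at one end; the terminal node there is the unique long simple root (C_7), so the type is C_7 (the algebra sp(14)).

C7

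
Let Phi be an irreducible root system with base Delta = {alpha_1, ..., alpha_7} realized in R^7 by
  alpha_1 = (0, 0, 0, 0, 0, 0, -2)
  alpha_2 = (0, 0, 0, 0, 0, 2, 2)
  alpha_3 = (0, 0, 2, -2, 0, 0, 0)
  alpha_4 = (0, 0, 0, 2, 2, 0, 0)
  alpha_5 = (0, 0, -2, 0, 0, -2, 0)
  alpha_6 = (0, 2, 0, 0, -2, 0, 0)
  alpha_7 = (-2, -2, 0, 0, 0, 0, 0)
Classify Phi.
Compute the Cartan integers a_ij = 2(alpha_i, alpha_j)/(alpha_j, alpha_j); the resulting 7x7 Cartan matrix is
[[2, -1, 0, 0, 0, 0, 0], [-2, 2, 0, 0, -1, 0, 0], [0, 0, 2, -1, -1, 0, 0], [0, 0, -1, 2, 0, -1, 0], [0, -1, -1, 0, 2, 0, 0], [0, 0, 0, -1, 0, 2, -1], [0, 0, 0, 0, 0, -1, 2]].
The roots have two lengths (squared-length ratio 2:1); the short ones are alpha_{1}. The associated Dynkin diagram is a chain of 7 nodes with a double edge at one end; the terminal node there is the unique short simple root (B_7), so the type is B_7 (the algebra so(15)).

B7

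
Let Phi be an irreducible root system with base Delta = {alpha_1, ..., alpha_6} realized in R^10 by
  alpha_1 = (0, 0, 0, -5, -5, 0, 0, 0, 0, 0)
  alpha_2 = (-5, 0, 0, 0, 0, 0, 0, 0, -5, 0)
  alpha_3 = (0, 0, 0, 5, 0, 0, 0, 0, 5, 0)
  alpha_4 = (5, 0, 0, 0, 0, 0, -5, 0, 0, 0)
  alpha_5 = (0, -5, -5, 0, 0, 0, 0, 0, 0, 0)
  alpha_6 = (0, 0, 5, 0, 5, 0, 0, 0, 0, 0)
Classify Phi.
A_6

Compute the Cartan integers a_ij = 2(alpha_i, alpha_j)/(alpha_j, alpha_j); the resulting 6x6 Cartan matrix is
[[2, 0, -1, 0, 0, -1], [0, 2, -1, -1, 0, 0], [-1, -1, 2, 0, 0, 0], [0, -1, 0, 2, 0, 0], [0, 0, 0, 0, 2, -1], [-1, 0, 0, 0, -1, 2]].
All simple roots have the same length, so the diagram is simply laced. The associated Dynkin diagram is a chain of 6 nodes with single edges (A_6), so the type is A_6 (the algebra sl(7)).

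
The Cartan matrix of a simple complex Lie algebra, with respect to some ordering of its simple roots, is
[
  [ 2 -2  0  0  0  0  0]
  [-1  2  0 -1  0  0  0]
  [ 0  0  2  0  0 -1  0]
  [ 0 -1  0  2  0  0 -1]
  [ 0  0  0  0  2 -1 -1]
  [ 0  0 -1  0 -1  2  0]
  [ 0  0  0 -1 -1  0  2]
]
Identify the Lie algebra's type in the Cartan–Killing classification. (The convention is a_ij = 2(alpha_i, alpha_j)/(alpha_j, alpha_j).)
The matrix has rank 7 with 2's on the diagonal. Reading the off-diagonal entries as Dynkin edges (a single edge where a_ij = a_ji = -1; a double or triple edge where a_ij * a_ji = 2 or 3), the diagram is a chain of 7 nodes with a double edge at one end; the terminal node there is the unique long simple root (C_7). One simple-root ordering that puts it in standard form is (alpha_3, alpha_6, alpha_5, alpha_7, alpha_4, alpha_2, alpha_1). So the algebra is type C_7, i.e. sp(14).

C_7 (sp(14))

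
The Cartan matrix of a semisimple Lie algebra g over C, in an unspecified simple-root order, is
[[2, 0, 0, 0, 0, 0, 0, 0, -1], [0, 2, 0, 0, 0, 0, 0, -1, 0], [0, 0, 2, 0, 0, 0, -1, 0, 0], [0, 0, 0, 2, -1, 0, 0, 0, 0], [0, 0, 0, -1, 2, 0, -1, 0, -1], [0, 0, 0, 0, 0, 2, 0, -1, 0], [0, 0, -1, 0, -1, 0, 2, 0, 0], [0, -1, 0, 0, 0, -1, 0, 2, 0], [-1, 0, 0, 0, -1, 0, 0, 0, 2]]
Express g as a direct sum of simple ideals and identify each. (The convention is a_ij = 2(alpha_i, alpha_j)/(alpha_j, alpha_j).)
A_3 ⊕ E_6

The diagram associated to this matrix has two connected components: the simple roots {alpha_2, alpha_6, alpha_8} form a chain of 3 nodes with single edges (A_3), and {alpha_1, alpha_3, alpha_4, alpha_5, alpha_7, alpha_9} form a chain of 5 nodes with one extra node attached to the third node from one end (E_6). A semisimple Lie algebra decomposes uniquely as the direct sum of simple ideals, one per connected component of its Dynkin diagram, so g ≅ A_3 ⊕ E_6 (dimension 15 + 78 = 93).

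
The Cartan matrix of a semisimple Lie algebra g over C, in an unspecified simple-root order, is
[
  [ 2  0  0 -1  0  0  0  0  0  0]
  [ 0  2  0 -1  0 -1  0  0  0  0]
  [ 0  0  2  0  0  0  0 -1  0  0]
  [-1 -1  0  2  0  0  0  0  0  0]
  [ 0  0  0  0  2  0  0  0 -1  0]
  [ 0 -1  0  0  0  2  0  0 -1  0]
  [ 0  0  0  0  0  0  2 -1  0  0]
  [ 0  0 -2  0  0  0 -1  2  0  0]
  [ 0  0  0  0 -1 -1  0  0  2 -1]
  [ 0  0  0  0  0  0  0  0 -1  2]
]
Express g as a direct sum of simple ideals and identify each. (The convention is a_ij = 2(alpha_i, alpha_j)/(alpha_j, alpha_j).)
type B_3 ⊕ type D_7

The diagram associated to this matrix has two connected components: the simple roots {alpha_3, alpha_7, alpha_8} form a chain of 3 nodes with a double edge at one end; the terminal node there is the unique short simple root (B_3), and {alpha_1, alpha_2, alpha_4, alpha_5, alpha_6, alpha_9, alpha_10} form a chain of 5 nodes with a fork of two nodes at one end (D_7). A semisimple Lie algebra decomposes uniquely as the direct sum of simple ideals, one per connected component of its Dynkin diagram, so g ≅ B_3 ⊕ D_7 (dimension 21 + 91 = 112).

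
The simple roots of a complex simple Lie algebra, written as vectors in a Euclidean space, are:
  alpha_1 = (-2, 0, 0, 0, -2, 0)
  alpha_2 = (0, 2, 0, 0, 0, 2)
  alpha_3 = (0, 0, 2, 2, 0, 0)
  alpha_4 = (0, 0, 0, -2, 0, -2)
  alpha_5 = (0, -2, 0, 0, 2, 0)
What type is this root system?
Compute the Cartan integers a_ij = 2(alpha_i, alpha_j)/(alpha_j, alpha_j); the resulting 5x5 Cartan matrix is
[[2, 0, 0, 0, -1], [0, 2, 0, -1, -1], [0, 0, 2, -1, 0], [0, -1, -1, 2, 0], [-1, -1, 0, 0, 2]].
All simple roots have the same length, so the diagram is simply laced. The associated Dynkin diagram is a chain of 5 nodes with single edges (A_5), so the type is A_5 (the algebra sl(6)).

A_5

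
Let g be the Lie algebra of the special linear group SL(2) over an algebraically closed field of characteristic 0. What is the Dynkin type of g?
A1

This is sl(2), which has dimension 2^2 - 1 = 3 and rank 2 - 1 = 1 (a Cartan subalgebra is the diagonal traceless matrices). In the classification of classical Lie algebras, the special linear algebra sl(n+1) has type A_n; here n = 1, so the Dynkin diagram is a chain of 1 nodes with single edges (A_1). Hence the type is A_1.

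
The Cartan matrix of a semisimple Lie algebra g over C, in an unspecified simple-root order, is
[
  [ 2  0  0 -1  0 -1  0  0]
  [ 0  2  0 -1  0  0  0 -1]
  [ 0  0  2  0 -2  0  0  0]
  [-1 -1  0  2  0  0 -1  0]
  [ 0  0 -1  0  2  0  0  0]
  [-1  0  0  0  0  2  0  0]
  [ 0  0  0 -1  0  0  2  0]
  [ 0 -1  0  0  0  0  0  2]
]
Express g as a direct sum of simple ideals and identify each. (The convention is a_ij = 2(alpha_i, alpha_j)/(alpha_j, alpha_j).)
The diagram associated to this matrix has two connected components: the simple roots {alpha_3, alpha_5} form a chain of 2 nodes with a double edge at one end; the terminal node there is the unique short simple root (B_2), and {alpha_1, alpha_2, alpha_4, alpha_6, alpha_7, alpha_8} form a chain of 5 nodes with one extra node attached to the third node from one end (E_6). A semisimple Lie algebra decomposes uniquely as the direct sum of simple ideals, one per connected component of its Dynkin diagram, so g ≅ B_2 ⊕ E_6 (dimension 10 + 78 = 88).

B_2 ⊕ E_6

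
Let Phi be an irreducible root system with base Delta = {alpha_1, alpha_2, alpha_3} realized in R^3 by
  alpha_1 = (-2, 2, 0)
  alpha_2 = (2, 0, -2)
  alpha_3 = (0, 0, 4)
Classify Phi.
type C_3

Compute the Cartan integers a_ij = 2(alpha_i, alpha_j)/(alpha_j, alpha_j); the resulting 3x3 Cartan matrix is
[[2, -1, 0], [-1, 2, -1], [0, -2, 2]].
The roots have two lengths (squared-length ratio 2:1); the short ones are alpha_{1,2}. The associated Dynkin diagram is a chain of 3 nodes with a double edge at one end; the terminal node there is the unique long simple root (C_3), so the type is C_3 (the algebra sp(6)).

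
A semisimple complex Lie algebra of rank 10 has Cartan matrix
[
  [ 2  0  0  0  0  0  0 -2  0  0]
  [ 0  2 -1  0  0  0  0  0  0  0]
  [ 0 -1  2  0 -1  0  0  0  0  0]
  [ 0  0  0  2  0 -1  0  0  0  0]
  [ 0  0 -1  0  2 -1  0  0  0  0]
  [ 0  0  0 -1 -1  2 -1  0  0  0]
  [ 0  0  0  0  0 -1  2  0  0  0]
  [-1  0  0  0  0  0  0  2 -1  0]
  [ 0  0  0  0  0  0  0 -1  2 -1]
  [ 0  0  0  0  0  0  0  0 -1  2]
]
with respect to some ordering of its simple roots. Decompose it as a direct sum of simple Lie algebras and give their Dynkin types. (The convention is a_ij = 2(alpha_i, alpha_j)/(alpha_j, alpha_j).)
C_4 + D_6

The diagram associated to this matrix has two connected components: the simple roots {alpha_1, alpha_8, alpha_9, alpha_10} form a chain of 4 nodes with a double edge at one end; the terminal node there is the unique long simple root (C_4), and {alpha_2, alpha_3, alpha_4, alpha_5, alpha_6, alpha_7} form a chain of 4 nodes with a fork of two nodes at one end (D_6). A semisimple Lie algebra decomposes uniquely as the direct sum of simple ideals, one per connected component of its Dynkin diagram, so g ≅ C_4 ⊕ D_6 (dimension 36 + 66 = 102).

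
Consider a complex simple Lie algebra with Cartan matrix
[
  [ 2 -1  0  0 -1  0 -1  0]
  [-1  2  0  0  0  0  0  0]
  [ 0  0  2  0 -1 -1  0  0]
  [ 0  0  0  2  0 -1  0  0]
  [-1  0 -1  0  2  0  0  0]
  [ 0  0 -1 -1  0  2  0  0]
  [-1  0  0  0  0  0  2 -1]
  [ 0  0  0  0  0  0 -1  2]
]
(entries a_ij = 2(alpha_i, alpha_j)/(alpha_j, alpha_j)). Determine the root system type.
E_8

The matrix has rank 8 with 2's on the diagonal. Reading the off-diagonal entries as Dynkin edges (a single edge where a_ij = a_ji = -1; a double or triple edge where a_ij * a_ji = 2 or 3), the diagram is a chain of 7 nodes with one extra node attached to the third node from one end (E_8). One simple-root ordering that puts it in standard form is (alpha_8, alpha_2, alpha_7, alpha_1, alpha_5, alpha_3, alpha_6, alpha_4). So the algebra is type E_8.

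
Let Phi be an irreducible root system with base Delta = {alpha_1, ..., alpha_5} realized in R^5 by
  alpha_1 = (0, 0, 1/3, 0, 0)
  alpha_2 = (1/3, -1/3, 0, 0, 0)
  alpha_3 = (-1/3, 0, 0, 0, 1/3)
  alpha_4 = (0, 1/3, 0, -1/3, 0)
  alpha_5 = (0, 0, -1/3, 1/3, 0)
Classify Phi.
type B_5

Compute the Cartan integers a_ij = 2(alpha_i, alpha_j)/(alpha_j, alpha_j); the resulting 5x5 Cartan matrix is
[[2, 0, 0, 0, -1], [0, 2, -1, -1, 0], [0, -1, 2, 0, 0], [0, -1, 0, 2, -1], [-2, 0, 0, -1, 2]].
The roots have two lengths (squared-length ratio 2:1); the short ones are alpha_{1}. The associated Dynkin diagram is a chain of 5 nodes with a double edge at one end; the terminal node there is the unique short simple root (B_5), so the type is B_5 (the algebra so(11)).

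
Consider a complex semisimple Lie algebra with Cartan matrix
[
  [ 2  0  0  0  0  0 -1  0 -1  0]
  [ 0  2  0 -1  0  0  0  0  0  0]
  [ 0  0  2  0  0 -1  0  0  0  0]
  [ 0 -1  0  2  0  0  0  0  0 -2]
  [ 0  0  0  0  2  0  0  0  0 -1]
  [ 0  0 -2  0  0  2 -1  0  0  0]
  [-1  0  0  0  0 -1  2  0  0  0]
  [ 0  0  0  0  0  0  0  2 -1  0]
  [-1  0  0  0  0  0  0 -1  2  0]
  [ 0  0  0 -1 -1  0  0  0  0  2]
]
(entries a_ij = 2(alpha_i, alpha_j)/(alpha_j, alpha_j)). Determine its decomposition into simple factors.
The diagram associated to this matrix has two connected components: the simple roots {alpha_1, alpha_3, alpha_6, alpha_7, alpha_8, alpha_9} form a chain of 6 nodes with a double edge at one end; the terminal node there is the unique short simple root (B_6), and {alpha_2, alpha_4, alpha_5, alpha_10} form a chain of 4 nodes with a double edge between the middle two (F_4). A semisimple Lie algebra decomposes uniquely as the direct sum of simple ideals, one per connected component of its Dynkin diagram, so g ≅ B_6 ⊕ F_4 (dimension 78 + 52 = 130).

B_6 (so(13)) ⊕ F_4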